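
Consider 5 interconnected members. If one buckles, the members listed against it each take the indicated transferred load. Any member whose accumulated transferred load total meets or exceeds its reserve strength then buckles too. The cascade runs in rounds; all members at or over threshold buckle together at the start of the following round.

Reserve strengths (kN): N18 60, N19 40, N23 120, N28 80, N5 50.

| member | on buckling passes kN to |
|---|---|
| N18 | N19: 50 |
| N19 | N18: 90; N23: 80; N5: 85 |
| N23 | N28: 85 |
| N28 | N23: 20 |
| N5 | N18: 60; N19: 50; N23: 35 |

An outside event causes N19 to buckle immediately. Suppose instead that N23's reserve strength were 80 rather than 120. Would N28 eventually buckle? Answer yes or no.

yes

With N23's reserve strength at 80:
Round 1 — N19 buckles (initial).
  N18: +90 → 90 ≥ 60
  N23: +80 → 80 ≥ 80
  N5: +85 → 85 ≥ 50
Round 2 — N18, N23, N5 buckle.
  N28: +85 → 85 ≥ 80
Round 3 — N28 buckles.
No further bucklings.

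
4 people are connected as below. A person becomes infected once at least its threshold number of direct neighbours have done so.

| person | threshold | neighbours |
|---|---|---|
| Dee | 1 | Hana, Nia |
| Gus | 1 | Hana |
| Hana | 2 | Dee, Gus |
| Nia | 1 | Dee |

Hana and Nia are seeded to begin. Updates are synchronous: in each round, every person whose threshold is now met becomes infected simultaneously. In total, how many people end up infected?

4

Round 1 — Hana, Nia become infected (initial).
Round 2 — checking thresholds:
  Dee: 2 of 2 neighbours ≥ 1, becomes infected.
  Gus: 1 of 1 neighbours ≥ 1, becomes infected.
Round 3 — no new infections; cascade stops.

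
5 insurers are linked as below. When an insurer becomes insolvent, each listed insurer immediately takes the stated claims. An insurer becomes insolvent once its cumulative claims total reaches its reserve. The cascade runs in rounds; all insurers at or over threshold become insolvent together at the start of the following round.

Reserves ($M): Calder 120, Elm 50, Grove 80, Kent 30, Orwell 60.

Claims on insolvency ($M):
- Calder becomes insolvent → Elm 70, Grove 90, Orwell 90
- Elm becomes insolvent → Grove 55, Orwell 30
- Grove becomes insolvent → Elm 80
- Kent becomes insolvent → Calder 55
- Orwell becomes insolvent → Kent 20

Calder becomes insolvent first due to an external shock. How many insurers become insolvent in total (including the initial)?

Round 1 — Calder becomes insolvent (initial).
  Elm: +70 → 70 ≥ 50
  Grove: +90 → 90 ≥ 80
  Orwell: +90 → 90 ≥ 60
Round 2 — Elm, Grove, Orwell become insolvent.
  Kent: +20 → 20 < 30
No further insolvencies.

4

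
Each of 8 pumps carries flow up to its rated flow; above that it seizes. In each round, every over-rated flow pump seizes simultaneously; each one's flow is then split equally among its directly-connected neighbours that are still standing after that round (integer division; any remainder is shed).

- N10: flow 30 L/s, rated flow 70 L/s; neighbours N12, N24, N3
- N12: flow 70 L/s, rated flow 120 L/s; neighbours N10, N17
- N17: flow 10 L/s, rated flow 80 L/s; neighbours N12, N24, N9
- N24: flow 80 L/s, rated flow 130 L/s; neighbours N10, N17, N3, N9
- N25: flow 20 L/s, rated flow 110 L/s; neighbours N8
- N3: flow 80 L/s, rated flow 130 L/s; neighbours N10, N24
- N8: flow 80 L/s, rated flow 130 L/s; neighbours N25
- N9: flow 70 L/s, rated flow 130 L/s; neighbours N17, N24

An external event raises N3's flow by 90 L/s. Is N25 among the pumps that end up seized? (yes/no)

Round 1 — N3 at 170 > 130. N3 seizes.
  N3 sheds 170 L/s to N10, N24: 85 each.
    N10: 30+85 = 115 > 70
    N24: 80+85 = 165 > 130
Round 2 — N10, N24 seize.
  N10 sheds 115 L/s to N12: 115 each.
    N12: 70+115 = 185 > 120
  N24 sheds 165 L/s to N17, N9: 82 each (1 lost).
    N17: 10+82 = 92 > 80
    N9: 70+82 = 152 > 130
Round 3 — N12, N17, N9 seize.
  N12 sheds 185 L/s: no online neighbours, lost.
  N17 sheds 92 L/s: no online neighbours, lost.
  N9 sheds 152 L/s: no online neighbours, lost.
No further seizures.

no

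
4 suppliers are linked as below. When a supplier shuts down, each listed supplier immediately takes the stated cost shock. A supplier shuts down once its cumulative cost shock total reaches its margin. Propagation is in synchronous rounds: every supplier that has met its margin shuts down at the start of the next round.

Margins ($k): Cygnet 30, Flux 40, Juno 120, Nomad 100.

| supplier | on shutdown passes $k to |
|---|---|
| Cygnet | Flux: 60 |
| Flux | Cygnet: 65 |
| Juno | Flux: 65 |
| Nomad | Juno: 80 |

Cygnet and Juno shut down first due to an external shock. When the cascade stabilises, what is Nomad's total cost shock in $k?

0

Round 1 — Cygnet, Juno shut down (initial).
  Flux: +60+65 → 125 ≥ 40
Round 2 — Flux shuts down.
No further shutdowns.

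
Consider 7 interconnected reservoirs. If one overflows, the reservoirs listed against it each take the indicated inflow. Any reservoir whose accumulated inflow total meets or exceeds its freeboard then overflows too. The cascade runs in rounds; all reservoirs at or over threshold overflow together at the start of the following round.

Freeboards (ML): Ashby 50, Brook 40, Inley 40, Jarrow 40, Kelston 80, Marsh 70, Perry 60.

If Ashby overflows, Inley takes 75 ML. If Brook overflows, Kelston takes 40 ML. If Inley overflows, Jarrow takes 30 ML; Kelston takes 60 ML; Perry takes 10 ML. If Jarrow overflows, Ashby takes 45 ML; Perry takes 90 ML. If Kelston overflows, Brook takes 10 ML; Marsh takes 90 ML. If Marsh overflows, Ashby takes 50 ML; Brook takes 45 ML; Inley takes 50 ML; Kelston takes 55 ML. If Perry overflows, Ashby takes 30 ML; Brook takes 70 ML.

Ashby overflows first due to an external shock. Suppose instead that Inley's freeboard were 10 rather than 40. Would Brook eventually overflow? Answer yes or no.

no

With Inley's freeboard at 10:
Round 1 — Ashby overflows (initial).
  Inley: +75 → 75 ≥ 10
Round 2 — Inley overflows.
  Jarrow: +30 → 30 < 40
  Kelston: +60 → 60 < 80
  Perry: +10 → 10 < 60
No further overflows.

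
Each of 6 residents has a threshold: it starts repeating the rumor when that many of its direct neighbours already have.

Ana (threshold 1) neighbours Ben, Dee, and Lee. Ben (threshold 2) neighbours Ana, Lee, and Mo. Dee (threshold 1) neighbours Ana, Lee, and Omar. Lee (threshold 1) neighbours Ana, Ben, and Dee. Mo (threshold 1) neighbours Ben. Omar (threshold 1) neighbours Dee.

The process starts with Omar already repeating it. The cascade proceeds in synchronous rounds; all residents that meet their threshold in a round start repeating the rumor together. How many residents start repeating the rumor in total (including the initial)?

Round 1 — Omar starts repeating the rumor (initial).
Round 2 — checking thresholds:
  Dee: 1 of 3 neighbours ≥ 1, starts repeating the rumor.
Round 3 — checking thresholds:
  Ana: 1 of 3 neighbours ≥ 1, starts repeating the rumor.
  Lee: 1 of 3 neighbours ≥ 1, starts repeating the rumor.
Round 4 — checking thresholds:
  Ben: 2 of 3 neighbours ≥ 2, starts repeating the rumor.
Round 5 — checking thresholds:
  Mo: 1 of 1 neighbours ≥ 1, starts repeating the rumor.
Round 6 — no new spreads; cascade stops.

6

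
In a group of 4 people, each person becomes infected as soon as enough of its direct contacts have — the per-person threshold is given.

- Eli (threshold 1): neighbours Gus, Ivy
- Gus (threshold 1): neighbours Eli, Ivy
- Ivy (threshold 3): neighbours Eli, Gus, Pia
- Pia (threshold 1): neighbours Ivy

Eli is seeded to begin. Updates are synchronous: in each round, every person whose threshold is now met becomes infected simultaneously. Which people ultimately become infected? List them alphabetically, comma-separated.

Eli, Gus

Round 1 — Eli becomes infected (initial).
Round 2 — checking thresholds:
  Gus: 1 of 2 neighbours ≥ 1, becomes infected.
  Ivy: 1 of 3 neighbours < 3, holds.
Round 3 — no new infections; cascade stops.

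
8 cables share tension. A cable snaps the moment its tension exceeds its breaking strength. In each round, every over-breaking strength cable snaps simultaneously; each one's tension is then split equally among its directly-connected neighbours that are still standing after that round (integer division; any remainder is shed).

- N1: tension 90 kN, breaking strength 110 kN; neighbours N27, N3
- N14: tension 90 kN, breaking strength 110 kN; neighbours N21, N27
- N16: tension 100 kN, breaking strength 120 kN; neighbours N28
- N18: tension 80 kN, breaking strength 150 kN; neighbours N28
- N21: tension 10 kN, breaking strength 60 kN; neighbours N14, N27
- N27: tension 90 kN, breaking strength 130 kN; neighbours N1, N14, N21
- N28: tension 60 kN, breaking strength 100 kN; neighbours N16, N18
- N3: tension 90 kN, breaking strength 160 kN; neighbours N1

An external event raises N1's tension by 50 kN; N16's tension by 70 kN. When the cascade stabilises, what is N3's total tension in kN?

160

Round 1 — N1 at 140 > 110; N16 at 170 > 120. N1, N16 snap.
  N1 sheds 140 kN to N27, N3: 70 each.
    N27: 90+70 = 160 > 130
    N3: 90+70 = 160 ≤ 160
  N16 sheds 170 kN to N28: 170 each.
    N28: 60+170 = 230 > 100
Round 2 — N27, N28 snap.
  N27 sheds 160 kN to N14, N21: 80 each.
    N14: 90+80 = 170 > 110
    N21: 10+80 = 90 > 60
  N28 sheds 230 kN to N18: 230 each.
    N18: 80+230 = 310 > 150
Round 3 — N14, N18, N21 snap.
  N14 sheds 170 kN: no online neighbours, lost.
  N18 sheds 310 kN: no online neighbours, lost.
  N21 sheds 90 kN: no online neighbours, lost.
No further breaks.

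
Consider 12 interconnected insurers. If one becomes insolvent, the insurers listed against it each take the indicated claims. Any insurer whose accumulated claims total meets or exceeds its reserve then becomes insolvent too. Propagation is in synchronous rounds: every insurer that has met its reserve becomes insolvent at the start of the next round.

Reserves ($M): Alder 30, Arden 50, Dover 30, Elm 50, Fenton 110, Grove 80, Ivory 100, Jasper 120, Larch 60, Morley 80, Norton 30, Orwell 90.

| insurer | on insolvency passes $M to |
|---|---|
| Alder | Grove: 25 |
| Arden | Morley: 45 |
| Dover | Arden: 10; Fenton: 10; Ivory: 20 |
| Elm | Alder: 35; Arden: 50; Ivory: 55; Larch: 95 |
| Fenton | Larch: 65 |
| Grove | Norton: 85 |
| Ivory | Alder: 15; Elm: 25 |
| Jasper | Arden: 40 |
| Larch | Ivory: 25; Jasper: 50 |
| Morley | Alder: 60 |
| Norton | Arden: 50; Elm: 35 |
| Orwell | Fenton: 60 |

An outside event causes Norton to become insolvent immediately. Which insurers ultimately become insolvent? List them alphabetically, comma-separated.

Arden, Norton

Round 1 — Norton becomes insolvent (initial).
  Arden: +50 → 50 ≥ 50
  Elm: +35 → 35 < 50
Round 2 — Arden becomes insolvent.
  Morley: +45 → 45 < 80
No further insolvencies.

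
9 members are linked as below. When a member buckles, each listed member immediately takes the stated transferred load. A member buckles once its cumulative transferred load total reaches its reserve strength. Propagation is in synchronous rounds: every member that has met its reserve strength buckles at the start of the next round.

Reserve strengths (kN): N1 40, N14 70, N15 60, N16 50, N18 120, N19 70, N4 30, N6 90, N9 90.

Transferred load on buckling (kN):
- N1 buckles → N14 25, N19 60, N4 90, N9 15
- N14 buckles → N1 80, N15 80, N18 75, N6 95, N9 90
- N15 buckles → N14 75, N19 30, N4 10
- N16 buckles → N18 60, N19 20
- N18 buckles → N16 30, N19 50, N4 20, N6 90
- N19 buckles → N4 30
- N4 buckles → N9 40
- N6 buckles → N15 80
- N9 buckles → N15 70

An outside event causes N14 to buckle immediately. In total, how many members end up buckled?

7

Round 1 — N14 buckles (initial).
  N1: +80 → 80 ≥ 40
  N15: +80 → 80 ≥ 60
  N18: +75 → 75 < 120
  N6: +95 → 95 ≥ 90
  N9: +90 → 90 ≥ 90
Round 2 — N1, N15, N6, N9 buckle.
  N19: +60+30 → 90 ≥ 70
  N4: +90+10 → 100 ≥ 30
Round 3 — N19, N4 buckle.
No further bucklings.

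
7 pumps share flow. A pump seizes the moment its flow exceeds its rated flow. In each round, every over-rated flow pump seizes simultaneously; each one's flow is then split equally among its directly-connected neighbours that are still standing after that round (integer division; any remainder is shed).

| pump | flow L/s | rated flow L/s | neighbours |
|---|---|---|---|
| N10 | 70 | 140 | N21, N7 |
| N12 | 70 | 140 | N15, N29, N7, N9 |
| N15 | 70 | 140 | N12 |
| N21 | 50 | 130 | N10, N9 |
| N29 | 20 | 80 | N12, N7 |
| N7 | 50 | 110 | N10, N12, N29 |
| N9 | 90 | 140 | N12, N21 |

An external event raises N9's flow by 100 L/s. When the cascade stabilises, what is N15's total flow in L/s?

125

Round 1 — N9 at 190 > 140. N9 seizes.
  N9 sheds 190 L/s to N12, N21: 95 each.
    N12: 70+95 = 165 > 140
    N21: 50+95 = 145 > 130
Round 2 — N12, N21 seize.
  N12 sheds 165 L/s to N15, N29, N7: 55 each.
    N15: 70+55 = 125 ≤ 140
    N29: 20+55 = 75 ≤ 80
    N7: 50+55 = 105 ≤ 110
  N21 sheds 145 L/s to N10: 145 each.
    N10: 70+145 = 215 > 140
Round 3 — N10 seizes.
  N10 sheds 215 L/s to N7: 215 each.
    N7: 105+215 = 320 > 110
Round 4 — N7 seizes.
  N7 sheds 320 L/s to N29: 320 each.
    N29: 75+320 = 395 > 80
Round 5 — N29 seizes.
  N29 sheds 395 L/s: no online neighbours, lost.
No further seizures.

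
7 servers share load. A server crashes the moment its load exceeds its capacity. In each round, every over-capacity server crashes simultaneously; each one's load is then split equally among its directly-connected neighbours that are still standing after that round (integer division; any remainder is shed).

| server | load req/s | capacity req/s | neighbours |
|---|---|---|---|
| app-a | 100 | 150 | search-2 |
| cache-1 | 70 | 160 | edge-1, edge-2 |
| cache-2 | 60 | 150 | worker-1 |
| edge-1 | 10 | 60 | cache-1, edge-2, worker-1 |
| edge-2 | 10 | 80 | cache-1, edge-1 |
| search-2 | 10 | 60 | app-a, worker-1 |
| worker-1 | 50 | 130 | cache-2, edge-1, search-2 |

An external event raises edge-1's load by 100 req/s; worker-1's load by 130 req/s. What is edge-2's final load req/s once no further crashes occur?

65

Round 1 — edge-1 at 110 > 60; worker-1 at 180 > 130. edge-1, worker-1 crash.
  edge-1 sheds 110 req/s to cache-1, edge-2: 55 each.
    cache-1: 70+55 = 125 ≤ 160
    edge-2: 10+55 = 65 ≤ 80
  worker-1 sheds 180 req/s to cache-2, search-2: 90 each.
    cache-2: 60+90 = 150 ≤ 150
    search-2: 10+90 = 100 > 60
Round 2 — search-2 crashes.
  search-2 sheds 100 req/s to app-a: 100 each.
    app-a: 100+100 = 200 > 150
Round 3 — app-a crashes.
  app-a sheds 200 req/s: no online neighbours, lost.
No further crashes.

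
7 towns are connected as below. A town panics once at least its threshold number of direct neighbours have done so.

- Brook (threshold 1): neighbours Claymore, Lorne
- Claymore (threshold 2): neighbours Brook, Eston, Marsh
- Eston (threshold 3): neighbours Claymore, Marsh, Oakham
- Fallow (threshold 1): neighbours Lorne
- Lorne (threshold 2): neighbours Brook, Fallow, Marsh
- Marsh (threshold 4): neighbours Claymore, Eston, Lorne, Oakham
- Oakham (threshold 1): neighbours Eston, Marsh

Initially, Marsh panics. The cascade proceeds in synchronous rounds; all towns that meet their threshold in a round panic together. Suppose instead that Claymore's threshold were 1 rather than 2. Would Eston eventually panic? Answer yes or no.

yes

With Claymore's threshold at 1:
Round 1 — Marsh panics (initial).
Round 2 — checking thresholds:
  Claymore: 1 of 3 neighbours ≥ 1, panics.
  Eston: 1 of 3 neighbours < 3, below threshold.
  Lorne: 1 of 3 neighbours < 2, below threshold.
  Oakham: 1 of 2 neighbours ≥ 1, panics.
Round 3 — checking thresholds:
  Brook: 1 of 2 neighbours ≥ 1, panics.
  Eston: 3 of 3 neighbours ≥ 3, panics.
  Lorne: 1 of 3 neighbours < 2, below threshold.
Round 4 — checking thresholds:
  Lorne: 2 of 3 neighbours ≥ 2, panics.
Round 5 — checking thresholds:
  Fallow: 1 of 1 neighbours ≥ 1, panics.
Round 6 — no new panics; cascade stops.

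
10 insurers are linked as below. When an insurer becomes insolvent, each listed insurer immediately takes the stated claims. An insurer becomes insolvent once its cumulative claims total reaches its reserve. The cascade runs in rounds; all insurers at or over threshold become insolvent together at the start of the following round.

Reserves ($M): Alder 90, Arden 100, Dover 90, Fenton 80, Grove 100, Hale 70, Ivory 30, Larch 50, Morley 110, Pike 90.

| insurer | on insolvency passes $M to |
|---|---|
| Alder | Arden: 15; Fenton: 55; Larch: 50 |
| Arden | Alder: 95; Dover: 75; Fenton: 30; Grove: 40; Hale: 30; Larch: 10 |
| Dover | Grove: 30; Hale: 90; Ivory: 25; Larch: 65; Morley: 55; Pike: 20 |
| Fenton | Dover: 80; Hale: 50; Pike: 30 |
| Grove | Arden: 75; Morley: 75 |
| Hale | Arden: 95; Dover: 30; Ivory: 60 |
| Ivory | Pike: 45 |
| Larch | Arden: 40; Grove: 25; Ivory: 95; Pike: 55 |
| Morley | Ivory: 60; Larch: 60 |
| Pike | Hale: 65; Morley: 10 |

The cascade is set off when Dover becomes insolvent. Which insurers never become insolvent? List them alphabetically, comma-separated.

Grove, Morley

Round 1 — Dover becomes insolvent (initial).
  Grove: +30 → 30 < 100
  Hale: +90 → 90 ≥ 70
  Ivory: +25 → 25 < 30
  Larch: +65 → 65 ≥ 50
  Morley: +55 → 55 < 110
  Pike: +20 → 20 < 90
Round 2 — Hale, Larch become insolvent.
  Arden: +95+40 → 135 ≥ 100
  Grove: +25 → 55 < 100
  Ivory: +60+95 → 180 ≥ 30
  Pike: +55 → 75 < 90
Round 3 — Arden, Ivory become insolvent.
  Alder: +95 → 95 ≥ 90
  Fenton: +30 → 30 < 80
  Grove: +40 → 95 < 100
  Pike: +45 → 120 ≥ 90
Round 4 — Alder, Pike become insolvent.
  Fenton: +55 → 85 ≥ 80
  Morley: +10 → 65 < 110
Round 5 — Fenton becomes insolvent.
No further insolvencies.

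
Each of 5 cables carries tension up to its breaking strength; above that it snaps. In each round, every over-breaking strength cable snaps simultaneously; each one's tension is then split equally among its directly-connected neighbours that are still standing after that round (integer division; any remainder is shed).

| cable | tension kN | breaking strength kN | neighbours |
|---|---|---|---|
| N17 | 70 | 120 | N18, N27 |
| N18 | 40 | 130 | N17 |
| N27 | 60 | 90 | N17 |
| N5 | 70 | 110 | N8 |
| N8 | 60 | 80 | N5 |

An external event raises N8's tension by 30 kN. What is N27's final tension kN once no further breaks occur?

Round 1 — N8 at 90 > 80. N8 snaps.
  N8 sheds 90 kN to N5: 90 each.
    N5: 70+90 = 160 > 110
Round 2 — N5 snaps.
  N5 sheds 160 kN: no online neighbours, lost.
No further breaks.

60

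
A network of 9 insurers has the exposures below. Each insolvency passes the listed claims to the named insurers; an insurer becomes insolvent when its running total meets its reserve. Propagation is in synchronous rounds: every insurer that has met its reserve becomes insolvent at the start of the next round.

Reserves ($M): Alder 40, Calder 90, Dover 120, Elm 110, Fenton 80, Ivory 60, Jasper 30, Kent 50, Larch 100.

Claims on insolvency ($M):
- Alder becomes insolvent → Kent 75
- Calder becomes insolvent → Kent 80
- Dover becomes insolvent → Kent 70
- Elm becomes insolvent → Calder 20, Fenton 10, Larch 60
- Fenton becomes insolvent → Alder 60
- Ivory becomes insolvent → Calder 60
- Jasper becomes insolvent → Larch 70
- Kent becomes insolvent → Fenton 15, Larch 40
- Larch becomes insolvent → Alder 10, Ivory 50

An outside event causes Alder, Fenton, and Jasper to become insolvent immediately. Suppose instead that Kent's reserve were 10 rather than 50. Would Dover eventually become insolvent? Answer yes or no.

no

With Kent's reserve at 10:
Round 1 — Alder, Fenton, Jasper become insolvent (initial).
  Kent: +75 → 75 ≥ 10
  Larch: +70 → 70 < 100
Round 2 — Kent becomes insolvent.
  Larch: +40 → 110 ≥ 100
Round 3 — Larch becomes insolvent.
  Ivory: +50 → 50 < 60
No further insolvencies.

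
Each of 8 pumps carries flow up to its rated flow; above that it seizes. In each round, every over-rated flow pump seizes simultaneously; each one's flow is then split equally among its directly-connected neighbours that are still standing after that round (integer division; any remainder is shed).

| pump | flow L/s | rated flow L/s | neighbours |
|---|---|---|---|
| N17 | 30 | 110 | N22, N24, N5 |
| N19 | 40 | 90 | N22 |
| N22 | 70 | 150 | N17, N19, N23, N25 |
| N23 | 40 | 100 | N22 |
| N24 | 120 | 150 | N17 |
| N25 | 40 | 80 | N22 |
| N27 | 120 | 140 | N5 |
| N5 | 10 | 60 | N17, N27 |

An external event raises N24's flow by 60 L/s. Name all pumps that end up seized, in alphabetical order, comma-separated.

N17, N19, N22, N24, N25, N27, N5

Round 1 — N24 at 180 > 150. N24 seizes.
  N24 sheds 180 L/s to N17: 180 each.
    N17: 30+180 = 210 > 110
Round 2 — N17 seizes.
  N17 sheds 210 L/s to N22, N5: 105 each.
    N22: 70+105 = 175 > 150
    N5: 10+105 = 115 > 60
Round 3 — N22, N5 seize.
  N22 sheds 175 L/s to N19, N23, N25: 58 each (1 lost).
    N19: 40+58 = 98 > 90
    N23: 40+58 = 98 ≤ 100
    N25: 40+58 = 98 > 80
  N5 sheds 115 L/s to N27: 115 each.
    N27: 120+115 = 235 > 140
Round 4 — N19, N25, N27 seize.
  N19 sheds 98 L/s: no online neighbours, lost.
  N25 sheds 98 L/s: no online neighbours, lost.
  N27 sheds 235 L/s: no online neighbours, lost.
No further seizures.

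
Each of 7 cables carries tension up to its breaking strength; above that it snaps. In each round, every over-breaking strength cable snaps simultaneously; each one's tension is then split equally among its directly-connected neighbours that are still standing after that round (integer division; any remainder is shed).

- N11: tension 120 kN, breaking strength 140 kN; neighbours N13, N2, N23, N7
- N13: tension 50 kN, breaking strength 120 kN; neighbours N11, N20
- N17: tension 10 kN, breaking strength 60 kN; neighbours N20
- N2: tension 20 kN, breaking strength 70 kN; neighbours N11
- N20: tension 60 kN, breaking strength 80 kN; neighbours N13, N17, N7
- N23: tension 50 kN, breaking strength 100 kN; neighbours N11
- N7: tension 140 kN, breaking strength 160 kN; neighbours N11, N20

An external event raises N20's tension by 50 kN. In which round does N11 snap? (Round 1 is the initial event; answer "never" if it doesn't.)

Round 1 — N20 at 110 > 80. N20 snaps.
  N20 sheds 110 kN to N13, N17, N7: 36 each (2 lost).
    N13: 50+36 = 86 ≤ 120
    N17: 10+36 = 46 ≤ 60
    N7: 140+36 = 176 > 160
Round 2 — N7 snaps.
  N7 sheds 176 kN to N11: 176 each.
    N11: 120+176 = 296 > 140
Round 3 — N11 snaps.
  N11 sheds 296 kN to N13, N2, N23: 98 each (2 lost).
    N13: 86+98 = 184 > 120
    N2: 20+98 = 118 > 70
    N23: 50+98 = 148 > 100
Round 4 — N13, N2, N23 snap.
  N13 sheds 184 kN: no online neighbours, lost.
  N2 sheds 118 kN: no online neighbours, lost.
  N23 sheds 148 kN: no online neighbours, lost.
No further breaks.

3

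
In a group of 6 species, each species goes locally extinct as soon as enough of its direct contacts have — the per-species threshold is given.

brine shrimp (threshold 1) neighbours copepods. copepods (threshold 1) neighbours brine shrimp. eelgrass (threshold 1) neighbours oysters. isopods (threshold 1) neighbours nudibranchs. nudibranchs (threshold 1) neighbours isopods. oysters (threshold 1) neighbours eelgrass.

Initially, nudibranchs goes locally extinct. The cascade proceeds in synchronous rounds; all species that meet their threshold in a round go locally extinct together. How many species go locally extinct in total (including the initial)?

2

Round 1 — nudibranchs goes locally extinct (initial).
Round 2 — checking thresholds:
  isopods: 1 of 1 neighbours ≥ 1, goes locally extinct.
Round 3 — no new extinctions; cascade stops.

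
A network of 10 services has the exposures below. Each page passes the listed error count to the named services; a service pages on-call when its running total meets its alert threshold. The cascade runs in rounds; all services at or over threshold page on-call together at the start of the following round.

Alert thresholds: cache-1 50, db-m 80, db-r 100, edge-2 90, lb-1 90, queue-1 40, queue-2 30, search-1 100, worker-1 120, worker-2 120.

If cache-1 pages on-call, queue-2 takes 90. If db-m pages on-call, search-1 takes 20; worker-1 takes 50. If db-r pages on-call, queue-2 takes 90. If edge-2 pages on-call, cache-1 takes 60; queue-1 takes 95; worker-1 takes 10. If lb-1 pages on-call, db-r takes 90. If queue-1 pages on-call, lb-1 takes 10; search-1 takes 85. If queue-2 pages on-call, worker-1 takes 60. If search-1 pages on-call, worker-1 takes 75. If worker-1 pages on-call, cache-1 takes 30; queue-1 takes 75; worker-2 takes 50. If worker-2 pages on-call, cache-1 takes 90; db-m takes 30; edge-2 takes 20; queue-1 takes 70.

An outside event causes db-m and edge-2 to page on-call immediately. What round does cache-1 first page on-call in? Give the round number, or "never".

2

Round 1 — db-m, edge-2 page on-call (initial).
  cache-1: +60 → 60 ≥ 50
  queue-1: +95 → 95 ≥ 40
  search-1: +20 → 20 < 100
  worker-1: +50+10 → 60 < 120
Round 2 — cache-1, queue-1 page on-call.
  lb-1: +10 → 10 < 90
  queue-2: +90 → 90 ≥ 30
  search-1: +85 → 105 ≥ 100
Round 3 — queue-2, search-1 page on-call.
  worker-1: +60+75 → 195 ≥ 120
Round 4 — worker-1 pages on-call.
  worker-2: +50 → 50 < 120
No further pages.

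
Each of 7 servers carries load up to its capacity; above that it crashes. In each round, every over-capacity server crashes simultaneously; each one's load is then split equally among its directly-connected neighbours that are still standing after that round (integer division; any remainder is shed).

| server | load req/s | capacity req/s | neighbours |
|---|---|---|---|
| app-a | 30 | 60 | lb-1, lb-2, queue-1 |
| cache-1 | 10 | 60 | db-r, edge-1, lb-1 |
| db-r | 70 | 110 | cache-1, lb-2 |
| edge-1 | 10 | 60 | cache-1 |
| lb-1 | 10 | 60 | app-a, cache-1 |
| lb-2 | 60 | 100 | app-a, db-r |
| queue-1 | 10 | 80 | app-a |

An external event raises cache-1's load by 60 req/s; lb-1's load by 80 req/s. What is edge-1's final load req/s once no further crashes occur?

Round 1 — cache-1 at 70 > 60; lb-1 at 90 > 60. cache-1, lb-1 crash.
  cache-1 sheds 70 req/s to db-r, edge-1: 35 each.
    db-r: 70+35 = 105 ≤ 110
    edge-1: 10+35 = 45 ≤ 60
  lb-1 sheds 90 req/s to app-a: 90 each.
    app-a: 30+90 = 120 > 60
Round 2 — app-a crashes.
  app-a sheds 120 req/s to lb-2, queue-1: 60 each.
    lb-2: 60+60 = 120 > 100
    queue-1: 10+60 = 70 ≤ 80
Round 3 — lb-2 crashes.
  lb-2 sheds 120 req/s to db-r: 120 each.
    db-r: 105+120 = 225 > 110
Round 4 — db-r crashes.
  db-r sheds 225 req/s: no online neighbours, lost.
No further crashes.

45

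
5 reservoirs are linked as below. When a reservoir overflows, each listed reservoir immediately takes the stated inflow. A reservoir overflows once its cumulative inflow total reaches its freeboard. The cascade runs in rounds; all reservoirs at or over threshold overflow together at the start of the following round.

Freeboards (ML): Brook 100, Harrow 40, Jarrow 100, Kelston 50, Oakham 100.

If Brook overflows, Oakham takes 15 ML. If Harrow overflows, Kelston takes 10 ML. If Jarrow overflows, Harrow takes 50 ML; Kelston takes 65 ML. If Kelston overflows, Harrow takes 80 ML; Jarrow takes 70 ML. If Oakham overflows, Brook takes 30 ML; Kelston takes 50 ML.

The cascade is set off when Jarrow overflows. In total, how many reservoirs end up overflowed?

3

Round 1 — Jarrow overflows (initial).
  Harrow: +50 → 50 ≥ 40
  Kelston: +65 → 65 ≥ 50
Round 2 — Harrow, Kelston overflow.
No further overflows.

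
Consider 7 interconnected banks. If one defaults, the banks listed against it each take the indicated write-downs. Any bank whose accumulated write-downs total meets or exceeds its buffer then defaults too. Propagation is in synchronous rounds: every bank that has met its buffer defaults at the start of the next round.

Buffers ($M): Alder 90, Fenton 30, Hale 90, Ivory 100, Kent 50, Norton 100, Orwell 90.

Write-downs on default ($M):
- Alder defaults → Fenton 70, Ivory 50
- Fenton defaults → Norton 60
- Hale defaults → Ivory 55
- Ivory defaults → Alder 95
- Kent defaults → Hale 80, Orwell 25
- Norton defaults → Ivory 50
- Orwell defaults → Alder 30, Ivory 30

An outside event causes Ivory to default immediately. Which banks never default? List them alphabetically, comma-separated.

Round 1 — Ivory defaults (initial).
  Alder: +95 → 95 ≥ 90
Round 2 — Alder defaults.
  Fenton: +70 → 70 ≥ 30
Round 3 — Fenton defaults.
  Norton: +60 → 60 < 100
No further defaults.

Hale, Kent, Norton, Orwell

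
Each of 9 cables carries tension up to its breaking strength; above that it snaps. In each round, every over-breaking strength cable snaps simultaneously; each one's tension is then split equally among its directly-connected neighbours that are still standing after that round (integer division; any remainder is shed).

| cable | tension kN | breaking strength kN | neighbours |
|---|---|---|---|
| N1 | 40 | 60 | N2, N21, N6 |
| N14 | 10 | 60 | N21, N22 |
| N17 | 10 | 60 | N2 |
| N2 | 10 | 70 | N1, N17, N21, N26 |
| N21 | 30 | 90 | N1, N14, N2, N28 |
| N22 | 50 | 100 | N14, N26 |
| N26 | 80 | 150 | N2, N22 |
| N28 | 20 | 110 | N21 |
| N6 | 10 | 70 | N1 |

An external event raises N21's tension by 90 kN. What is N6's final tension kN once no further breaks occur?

Round 1 — N21 at 120 > 90. N21 snaps.
  N21 sheds 120 kN to N1, N14, N2, N28: 30 each.
    N1: 40+30 = 70 > 60
    N14: 10+30 = 40 ≤ 60
    N2: 10+30 = 40 ≤ 70
    N28: 20+30 = 50 ≤ 110
Round 2 — N1 snaps.
  N1 sheds 70 kN to N2, N6: 35 each.
    N2: 40+35 = 75 > 70
    N6: 10+35 = 45 ≤ 70
Round 3 — N2 snaps.
  N2 sheds 75 kN to N17, N26: 37 each (1 lost).
    N17: 10+37 = 47 ≤ 60
    N26: 80+37 = 117 ≤ 150
No further breaks.

45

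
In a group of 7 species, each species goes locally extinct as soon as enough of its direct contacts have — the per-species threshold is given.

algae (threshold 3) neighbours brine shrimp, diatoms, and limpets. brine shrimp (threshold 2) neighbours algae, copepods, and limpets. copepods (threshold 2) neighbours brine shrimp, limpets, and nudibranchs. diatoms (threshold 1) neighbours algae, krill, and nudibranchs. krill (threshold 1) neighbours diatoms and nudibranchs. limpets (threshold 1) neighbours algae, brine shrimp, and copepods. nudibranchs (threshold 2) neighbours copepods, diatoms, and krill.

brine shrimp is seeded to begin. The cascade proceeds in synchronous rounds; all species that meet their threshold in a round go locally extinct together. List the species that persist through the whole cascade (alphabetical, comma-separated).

Round 1 — brine shrimp goes locally extinct (initial).
Round 2 — checking thresholds:
  algae: 1 of 3 neighbours < 3, holds.
  copepods: 1 of 3 neighbours < 2, holds.
  limpets: 1 of 3 neighbours ≥ 1, goes locally extinct.
Round 3 — checking thresholds:
  algae: 2 of 3 neighbours < 3, holds.
  copepods: 2 of 3 neighbours ≥ 2, goes locally extinct.
Round 4 — no new extinctions; cascade stops.

algae, diatoms, krill, nudibranchs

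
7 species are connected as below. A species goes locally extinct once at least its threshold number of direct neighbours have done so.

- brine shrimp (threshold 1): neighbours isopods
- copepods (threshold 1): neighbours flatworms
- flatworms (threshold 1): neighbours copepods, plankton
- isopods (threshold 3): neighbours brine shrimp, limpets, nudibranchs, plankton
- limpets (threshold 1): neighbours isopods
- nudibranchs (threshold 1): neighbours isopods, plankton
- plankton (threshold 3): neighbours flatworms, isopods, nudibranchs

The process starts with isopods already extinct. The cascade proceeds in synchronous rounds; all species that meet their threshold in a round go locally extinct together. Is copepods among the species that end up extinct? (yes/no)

no

Round 1 — isopods goes locally extinct (initial).
Round 2 — checking thresholds:
  brine shrimp: 1 of 1 neighbours ≥ 1, goes locally extinct.
  limpets: 1 of 1 neighbours ≥ 1, goes locally extinct.
  nudibranchs: 1 of 2 neighbours ≥ 1, goes locally extinct.
  plankton: 1 of 3 neighbours < 3, holds.
Round 3 — no new extinctions; cascade stops.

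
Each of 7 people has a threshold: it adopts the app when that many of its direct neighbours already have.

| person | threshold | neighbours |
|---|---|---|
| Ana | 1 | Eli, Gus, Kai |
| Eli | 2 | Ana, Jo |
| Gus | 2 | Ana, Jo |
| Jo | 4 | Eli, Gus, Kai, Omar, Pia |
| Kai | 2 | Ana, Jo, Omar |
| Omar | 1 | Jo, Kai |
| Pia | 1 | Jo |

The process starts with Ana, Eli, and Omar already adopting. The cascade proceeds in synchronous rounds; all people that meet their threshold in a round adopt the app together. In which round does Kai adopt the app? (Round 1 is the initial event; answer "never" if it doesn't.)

Round 1 — Ana, Eli, Omar adopt the app (initial).
Round 2 — checking thresholds:
  Gus: 1 of 2 neighbours < 2, below threshold.
  Jo: 2 of 5 neighbours < 4, below threshold.
  Kai: 2 of 3 neighbours ≥ 2, adopts the app.
Round 3 — no new adoptions; cascade stops.

2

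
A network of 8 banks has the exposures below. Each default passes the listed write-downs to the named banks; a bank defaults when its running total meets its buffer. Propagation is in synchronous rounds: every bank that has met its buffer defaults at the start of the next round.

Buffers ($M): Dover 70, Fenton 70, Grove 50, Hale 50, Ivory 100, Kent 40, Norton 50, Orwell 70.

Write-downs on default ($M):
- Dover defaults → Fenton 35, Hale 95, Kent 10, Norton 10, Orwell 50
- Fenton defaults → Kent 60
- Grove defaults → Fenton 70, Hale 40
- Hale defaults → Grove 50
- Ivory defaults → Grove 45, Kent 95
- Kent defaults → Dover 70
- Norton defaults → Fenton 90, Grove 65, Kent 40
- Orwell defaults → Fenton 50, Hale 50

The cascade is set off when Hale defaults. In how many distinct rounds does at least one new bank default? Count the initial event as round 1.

Round 1 — Hale defaults (initial).
  Grove: +50 → 50 ≥ 50
Round 2 — Grove defaults.
  Fenton: +70 → 70 ≥ 70
Round 3 — Fenton defaults.
  Kent: +60 → 60 ≥ 40
Round 4 — Kent defaults.
  Dover: +70 → 70 ≥ 70
Round 5 — Dover defaults.
  Norton: +10 → 10 < 50
  Orwell: +50 → 50 < 70
No further defaults.

5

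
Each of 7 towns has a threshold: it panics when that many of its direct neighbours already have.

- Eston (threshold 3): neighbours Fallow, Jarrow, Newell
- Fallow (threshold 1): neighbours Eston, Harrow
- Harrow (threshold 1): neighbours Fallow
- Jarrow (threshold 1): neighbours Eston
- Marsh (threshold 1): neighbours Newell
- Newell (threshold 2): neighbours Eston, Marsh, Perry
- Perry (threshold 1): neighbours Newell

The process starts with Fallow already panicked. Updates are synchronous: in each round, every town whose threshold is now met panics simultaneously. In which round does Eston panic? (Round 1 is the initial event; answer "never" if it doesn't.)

Round 1 — Fallow panics (initial).
Round 2 — checking thresholds:
  Eston: 1 of 3 neighbours < 3, holds.
  Harrow: 1 of 1 neighbours ≥ 1, panics.
Round 3 — no new panics; cascade stops.

never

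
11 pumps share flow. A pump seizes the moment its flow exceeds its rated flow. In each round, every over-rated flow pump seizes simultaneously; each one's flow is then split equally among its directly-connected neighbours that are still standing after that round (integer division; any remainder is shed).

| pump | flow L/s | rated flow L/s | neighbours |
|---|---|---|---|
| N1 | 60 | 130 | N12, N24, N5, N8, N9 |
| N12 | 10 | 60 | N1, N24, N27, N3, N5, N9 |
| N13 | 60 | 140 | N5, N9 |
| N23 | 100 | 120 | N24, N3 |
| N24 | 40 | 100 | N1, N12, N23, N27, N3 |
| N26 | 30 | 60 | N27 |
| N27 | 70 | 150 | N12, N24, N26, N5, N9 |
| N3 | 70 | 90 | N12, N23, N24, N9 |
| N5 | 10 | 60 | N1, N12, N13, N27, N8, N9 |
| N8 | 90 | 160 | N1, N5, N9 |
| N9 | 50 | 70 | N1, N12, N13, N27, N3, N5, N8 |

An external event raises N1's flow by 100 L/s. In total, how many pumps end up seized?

2

Round 1 — N1 at 160 > 130. N1 seizes.
  N1 sheds 160 L/s to N12, N24, N5, N8, N9: 32 each.
    N12: 10+32 = 42 ≤ 60
    N24: 40+32 = 72 ≤ 100
    N5: 10+32 = 42 ≤ 60
    N8: 90+32 = 122 ≤ 160
    N9: 50+32 = 82 > 70
Round 2 — N9 seizes.
  N9 sheds 82 L/s to N12, N13, N27, N3, N5, N8: 13 each (4 lost).
    N12: 42+13 = 55 ≤ 60
    N13: 60+13 = 73 ≤ 140
    N27: 70+13 = 83 ≤ 150
    N3: 70+13 = 83 ≤ 90
    N5: 42+13 = 55 ≤ 60
    N8: 122+13 = 135 ≤ 160
No further seizures.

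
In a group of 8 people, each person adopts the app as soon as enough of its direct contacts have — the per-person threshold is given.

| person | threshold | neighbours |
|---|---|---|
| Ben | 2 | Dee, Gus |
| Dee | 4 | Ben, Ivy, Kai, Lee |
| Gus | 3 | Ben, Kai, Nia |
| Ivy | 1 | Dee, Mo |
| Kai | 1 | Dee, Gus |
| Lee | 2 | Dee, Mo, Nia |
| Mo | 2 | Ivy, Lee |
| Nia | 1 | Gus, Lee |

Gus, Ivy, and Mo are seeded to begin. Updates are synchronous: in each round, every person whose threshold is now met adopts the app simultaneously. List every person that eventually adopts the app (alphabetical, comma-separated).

Gus, Ivy, Kai, Lee, Mo, Nia

Round 1 — Gus, Ivy, Mo adopt the app (initial).
Round 2 — checking thresholds:
  Ben: 1 of 2 neighbours < 2, below threshold.
  Dee: 1 of 4 neighbours < 4, below threshold.
  Kai: 1 of 2 neighbours ≥ 1, adopts the app.
  Lee: 1 of 3 neighbours < 2, below threshold.
  Nia: 1 of 2 neighbours ≥ 1, adopts the app.
Round 3 — checking thresholds:
  Ben: 1 of 2 neighbours < 2, below threshold.
  Dee: 2 of 4 neighbours < 4, below threshold.
  Lee: 2 of 3 neighbours ≥ 2, adopts the app.
Round 4 — no new adoptions; cascade stops.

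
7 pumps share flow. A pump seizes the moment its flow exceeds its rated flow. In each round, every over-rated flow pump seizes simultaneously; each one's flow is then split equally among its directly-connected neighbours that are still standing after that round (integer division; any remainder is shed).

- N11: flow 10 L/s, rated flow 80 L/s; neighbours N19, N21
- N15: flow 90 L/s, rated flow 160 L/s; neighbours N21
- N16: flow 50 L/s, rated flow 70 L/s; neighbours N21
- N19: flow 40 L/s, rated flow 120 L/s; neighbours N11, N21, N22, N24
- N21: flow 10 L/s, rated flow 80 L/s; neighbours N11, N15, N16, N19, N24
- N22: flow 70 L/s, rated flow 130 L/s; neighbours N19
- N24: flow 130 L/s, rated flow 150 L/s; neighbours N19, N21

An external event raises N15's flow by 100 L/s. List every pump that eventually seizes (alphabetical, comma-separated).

N11, N15, N16, N19, N21, N22, N24

Round 1 — N15 at 190 > 160. N15 seizes.
  N15 sheds 190 L/s to N21: 190 each.
    N21: 10+190 = 200 > 80
Round 2 — N21 seizes.
  N21 sheds 200 L/s to N11, N16, N19, N24: 50 each.
    N11: 10+50 = 60 ≤ 80
    N16: 50+50 = 100 > 70
    N19: 40+50 = 90 ≤ 120
    N24: 130+50 = 180 > 150
Round 3 — N16, N24 seize.
  N16 sheds 100 L/s: no online neighbours, lost.
  N24 sheds 180 L/s to N19: 180 each.
    N19: 90+180 = 270 > 120
Round 4 — N19 seizes.
  N19 sheds 270 L/s to N11, N22: 135 each.
    N11: 60+135 = 195 > 80
    N22: 70+135 = 205 > 130
Round 5 — N11, N22 seize.
  N11 sheds 195 L/s: no online neighbours, lost.
  N22 sheds 205 L/s: no online neighbours, lost.
No further seizures.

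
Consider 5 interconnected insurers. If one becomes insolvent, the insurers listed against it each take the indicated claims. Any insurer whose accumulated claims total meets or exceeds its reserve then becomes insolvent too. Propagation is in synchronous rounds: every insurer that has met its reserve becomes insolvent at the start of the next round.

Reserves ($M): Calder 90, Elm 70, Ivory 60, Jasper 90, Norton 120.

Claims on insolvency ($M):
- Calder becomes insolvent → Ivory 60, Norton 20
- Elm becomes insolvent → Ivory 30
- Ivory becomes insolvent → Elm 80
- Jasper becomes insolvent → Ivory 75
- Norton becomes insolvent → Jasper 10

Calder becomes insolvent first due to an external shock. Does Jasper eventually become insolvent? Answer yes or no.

Round 1 — Calder becomes insolvent (initial).
  Ivory: +60 → 60 ≥ 60
  Norton: +20 → 20 < 120
Round 2 — Ivory becomes insolvent.
  Elm: +80 → 80 ≥ 70
Round 3 — Elm becomes insolvent.
No further insolvencies.

no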